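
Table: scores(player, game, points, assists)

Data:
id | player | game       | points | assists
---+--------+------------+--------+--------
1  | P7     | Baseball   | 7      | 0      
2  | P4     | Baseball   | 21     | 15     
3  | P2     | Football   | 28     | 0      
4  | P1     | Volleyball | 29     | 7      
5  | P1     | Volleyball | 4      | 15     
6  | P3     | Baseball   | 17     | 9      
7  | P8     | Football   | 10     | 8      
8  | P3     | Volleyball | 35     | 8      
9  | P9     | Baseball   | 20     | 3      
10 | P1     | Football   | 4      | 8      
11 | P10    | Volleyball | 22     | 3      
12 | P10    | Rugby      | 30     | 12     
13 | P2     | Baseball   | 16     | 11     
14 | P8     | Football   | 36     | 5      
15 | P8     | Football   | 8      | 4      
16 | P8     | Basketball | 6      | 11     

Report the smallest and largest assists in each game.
SELECT game, MIN(assists), MAX(assists)
FROM scores
GROUP BY game

Result:
  Baseball: min=0, max=15
  Basketball: min=11, max=11
  Football: min=0, max=8
  Rugby: min=12, max=12
  Volleyball: min=3, max=15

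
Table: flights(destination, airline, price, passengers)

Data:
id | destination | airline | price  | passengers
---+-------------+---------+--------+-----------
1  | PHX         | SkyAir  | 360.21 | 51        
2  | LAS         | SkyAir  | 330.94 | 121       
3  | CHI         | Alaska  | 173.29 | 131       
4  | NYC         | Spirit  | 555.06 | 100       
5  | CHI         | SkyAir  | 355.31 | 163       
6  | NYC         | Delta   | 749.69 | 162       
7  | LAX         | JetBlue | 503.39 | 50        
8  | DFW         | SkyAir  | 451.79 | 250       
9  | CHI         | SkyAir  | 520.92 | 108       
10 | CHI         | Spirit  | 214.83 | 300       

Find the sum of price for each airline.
SELECT airline, SUM(price) as result
FROM flights
GROUP BY airline

Result:
  Alaska: 173.29
  Delta: 749.69
  JetBlue: 503.39
  SkyAir: 2019.17
  Spirit: 769.89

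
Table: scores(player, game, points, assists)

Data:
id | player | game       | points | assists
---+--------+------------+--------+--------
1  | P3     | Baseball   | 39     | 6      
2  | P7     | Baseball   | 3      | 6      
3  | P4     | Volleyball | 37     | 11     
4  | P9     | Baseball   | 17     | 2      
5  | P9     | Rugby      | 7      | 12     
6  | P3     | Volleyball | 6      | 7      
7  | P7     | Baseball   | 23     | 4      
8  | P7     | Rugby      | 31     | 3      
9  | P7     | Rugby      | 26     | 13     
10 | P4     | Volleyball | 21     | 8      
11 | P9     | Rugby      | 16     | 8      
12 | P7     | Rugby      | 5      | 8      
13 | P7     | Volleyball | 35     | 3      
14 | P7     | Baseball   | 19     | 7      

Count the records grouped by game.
SELECT game, COUNT(*) as count
FROM scores
GROUP BY game

Result:
  Baseball: 5
  Rugby: 5
  Volleyball: 4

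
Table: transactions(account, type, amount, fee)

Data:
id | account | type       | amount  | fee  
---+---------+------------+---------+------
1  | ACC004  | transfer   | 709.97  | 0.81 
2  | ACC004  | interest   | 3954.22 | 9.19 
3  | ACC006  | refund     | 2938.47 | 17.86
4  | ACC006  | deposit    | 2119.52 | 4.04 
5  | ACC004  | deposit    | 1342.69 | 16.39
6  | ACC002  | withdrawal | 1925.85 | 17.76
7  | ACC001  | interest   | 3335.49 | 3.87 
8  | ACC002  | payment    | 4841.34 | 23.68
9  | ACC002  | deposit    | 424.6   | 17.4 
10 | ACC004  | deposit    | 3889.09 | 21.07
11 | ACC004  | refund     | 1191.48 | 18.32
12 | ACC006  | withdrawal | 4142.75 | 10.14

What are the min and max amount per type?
SELECT type, MIN(amount), MAX(amount)
FROM transactions
GROUP BY type

Result:
  deposit: min=424.60, max=3889.09
  interest: min=3335.49, max=3954.22
  payment: min=4841.34, max=4841.34
  refund: min=1191.48, max=2938.47
  transfer: min=709.97, max=709.97
  withdrawal: min=1925.85, max=4142.75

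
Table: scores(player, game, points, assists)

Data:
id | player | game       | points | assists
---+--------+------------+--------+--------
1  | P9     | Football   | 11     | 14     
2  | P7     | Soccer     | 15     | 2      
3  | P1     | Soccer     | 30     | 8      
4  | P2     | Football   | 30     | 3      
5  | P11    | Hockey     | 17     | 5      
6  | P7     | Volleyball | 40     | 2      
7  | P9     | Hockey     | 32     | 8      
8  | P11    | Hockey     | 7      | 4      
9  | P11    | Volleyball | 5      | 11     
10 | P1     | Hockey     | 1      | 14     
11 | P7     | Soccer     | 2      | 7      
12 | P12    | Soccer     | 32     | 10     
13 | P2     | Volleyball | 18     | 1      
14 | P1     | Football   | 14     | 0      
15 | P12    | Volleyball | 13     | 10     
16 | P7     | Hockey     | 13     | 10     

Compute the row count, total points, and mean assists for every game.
SELECT game,
       COUNT(*) as cnt,
       SUM(points) as total_points,
       AVG(assists) as avg_assists
FROM scores
GROUP BY game

Result:
  Football: 3 records, 55 total points, 5.67 avg assists
  Hockey: 5 records, 70 total points, 8.20 avg assists
  Soccer: 4 records, 79 total points, 6.75 avg assists
  Volleyball: 4 records, 76 total points, 6.00 avg assists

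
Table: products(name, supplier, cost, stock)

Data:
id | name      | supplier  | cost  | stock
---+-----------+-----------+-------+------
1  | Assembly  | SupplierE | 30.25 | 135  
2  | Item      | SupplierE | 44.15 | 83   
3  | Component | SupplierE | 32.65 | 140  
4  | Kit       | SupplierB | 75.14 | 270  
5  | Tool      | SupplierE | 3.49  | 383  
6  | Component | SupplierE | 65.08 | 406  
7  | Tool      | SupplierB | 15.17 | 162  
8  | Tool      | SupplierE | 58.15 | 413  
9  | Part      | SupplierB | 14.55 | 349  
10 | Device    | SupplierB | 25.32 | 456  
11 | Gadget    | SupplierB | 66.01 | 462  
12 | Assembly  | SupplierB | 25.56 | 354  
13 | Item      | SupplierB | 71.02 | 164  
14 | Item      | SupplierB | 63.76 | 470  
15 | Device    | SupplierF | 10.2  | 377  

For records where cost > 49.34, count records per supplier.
SELECT supplier, COUNT(*)
FROM products
WHERE cost > 49.34
GROUP BY supplier

Note: WHERE filters rows before grouping.

Result:
  SupplierB: 4
  SupplierE: 2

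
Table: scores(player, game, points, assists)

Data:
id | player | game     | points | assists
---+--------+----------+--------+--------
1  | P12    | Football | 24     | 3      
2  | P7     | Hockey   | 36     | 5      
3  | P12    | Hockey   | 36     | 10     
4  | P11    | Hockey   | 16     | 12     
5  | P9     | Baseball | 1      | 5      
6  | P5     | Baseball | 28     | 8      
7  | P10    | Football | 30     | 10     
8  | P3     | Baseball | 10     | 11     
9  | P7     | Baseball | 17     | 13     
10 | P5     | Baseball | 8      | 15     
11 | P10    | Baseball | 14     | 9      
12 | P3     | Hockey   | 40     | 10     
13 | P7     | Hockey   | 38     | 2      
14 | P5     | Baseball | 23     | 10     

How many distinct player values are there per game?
SELECT game, COUNT(DISTINCT player)
FROM scores
GROUP BY game

Result:
  Baseball: 5 distinct
  Football: 2 distinct
  Hockey: 4 distinct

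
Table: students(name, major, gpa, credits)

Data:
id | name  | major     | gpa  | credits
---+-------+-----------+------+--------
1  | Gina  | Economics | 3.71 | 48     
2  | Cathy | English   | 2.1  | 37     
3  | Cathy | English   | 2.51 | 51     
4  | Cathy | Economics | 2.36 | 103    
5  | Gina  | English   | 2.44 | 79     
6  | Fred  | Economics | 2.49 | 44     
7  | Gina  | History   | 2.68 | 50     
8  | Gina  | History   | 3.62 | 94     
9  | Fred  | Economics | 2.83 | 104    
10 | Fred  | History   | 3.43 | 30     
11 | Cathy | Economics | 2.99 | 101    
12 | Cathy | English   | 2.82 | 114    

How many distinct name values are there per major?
SELECT major, COUNT(DISTINCT name)
FROM students
GROUP BY major

Result:
  Economics: 3 distinct
  English: 2 distinct
  History: 2 distinct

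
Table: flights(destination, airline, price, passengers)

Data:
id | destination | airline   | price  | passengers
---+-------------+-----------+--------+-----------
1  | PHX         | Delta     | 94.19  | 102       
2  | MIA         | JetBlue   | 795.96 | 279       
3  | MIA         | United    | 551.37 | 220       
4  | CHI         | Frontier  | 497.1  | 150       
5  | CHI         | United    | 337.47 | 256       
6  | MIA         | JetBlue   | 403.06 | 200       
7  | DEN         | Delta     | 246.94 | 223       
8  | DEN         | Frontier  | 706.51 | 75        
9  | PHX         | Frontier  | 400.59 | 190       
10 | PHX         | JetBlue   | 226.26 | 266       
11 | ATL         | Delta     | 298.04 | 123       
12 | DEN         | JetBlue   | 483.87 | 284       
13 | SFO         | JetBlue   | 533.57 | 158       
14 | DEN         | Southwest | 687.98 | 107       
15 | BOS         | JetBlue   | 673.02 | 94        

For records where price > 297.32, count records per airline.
SELECT airline, COUNT(*)
FROM flights
WHERE price > 297.32
GROUP BY airline

Note: WHERE filters rows before grouping.

Result:
  Delta: 1
  Frontier: 3
  JetBlue: 5
  Southwest: 1
  United: 2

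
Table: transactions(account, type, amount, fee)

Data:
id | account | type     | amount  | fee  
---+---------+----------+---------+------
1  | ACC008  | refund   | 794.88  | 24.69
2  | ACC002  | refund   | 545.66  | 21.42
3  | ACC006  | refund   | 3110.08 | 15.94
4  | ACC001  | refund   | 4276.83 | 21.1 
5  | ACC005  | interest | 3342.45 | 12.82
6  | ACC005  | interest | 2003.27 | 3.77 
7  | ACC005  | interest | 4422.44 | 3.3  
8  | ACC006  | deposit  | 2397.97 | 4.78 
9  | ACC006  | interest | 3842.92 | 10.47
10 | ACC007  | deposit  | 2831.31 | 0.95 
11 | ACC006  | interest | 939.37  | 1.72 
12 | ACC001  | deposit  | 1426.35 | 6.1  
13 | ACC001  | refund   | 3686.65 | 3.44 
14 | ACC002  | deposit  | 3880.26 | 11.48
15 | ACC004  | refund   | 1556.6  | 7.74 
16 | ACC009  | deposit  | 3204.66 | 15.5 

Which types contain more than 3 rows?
SELECT type, COUNT(*) as cnt
FROM transactions
GROUP BY type
HAVING COUNT(*) > 3

Result:
  deposit: 5
  interest: 5
  refund: 6

Note: HAVING filters groups after aggregation, WHERE filters rows before.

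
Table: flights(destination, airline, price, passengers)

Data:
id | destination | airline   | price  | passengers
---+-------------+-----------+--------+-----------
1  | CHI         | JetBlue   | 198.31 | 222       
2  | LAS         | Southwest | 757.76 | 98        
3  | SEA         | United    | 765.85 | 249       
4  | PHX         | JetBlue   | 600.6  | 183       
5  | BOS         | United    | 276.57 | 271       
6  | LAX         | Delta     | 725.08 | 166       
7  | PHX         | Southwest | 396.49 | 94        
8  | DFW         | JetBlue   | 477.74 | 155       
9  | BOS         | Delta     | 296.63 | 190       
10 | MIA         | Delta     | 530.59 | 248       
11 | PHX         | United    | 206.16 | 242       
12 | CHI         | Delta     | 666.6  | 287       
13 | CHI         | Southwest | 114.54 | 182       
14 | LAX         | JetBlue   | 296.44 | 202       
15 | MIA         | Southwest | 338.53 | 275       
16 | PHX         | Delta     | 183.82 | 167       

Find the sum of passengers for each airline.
SELECT airline, SUM(passengers) as result
FROM flights
GROUP BY airline

Result:
  Delta: 1058
  JetBlue: 762
  Southwest: 649
  United: 762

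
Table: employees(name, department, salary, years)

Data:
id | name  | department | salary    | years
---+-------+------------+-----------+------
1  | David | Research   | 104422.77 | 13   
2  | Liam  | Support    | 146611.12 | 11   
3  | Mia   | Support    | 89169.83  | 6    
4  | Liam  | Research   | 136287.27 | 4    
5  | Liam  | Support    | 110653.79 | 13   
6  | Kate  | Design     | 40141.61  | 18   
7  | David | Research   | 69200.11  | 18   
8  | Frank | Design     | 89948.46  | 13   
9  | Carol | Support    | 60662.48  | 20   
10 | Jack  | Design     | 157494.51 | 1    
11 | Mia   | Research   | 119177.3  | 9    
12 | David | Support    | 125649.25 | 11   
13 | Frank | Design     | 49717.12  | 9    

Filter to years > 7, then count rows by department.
SELECT department, COUNT(*)
FROM employees
WHERE years > 7
GROUP BY department

Note: WHERE filters rows before grouping.

Result:
  Design: 3
  Research: 3
  Support: 4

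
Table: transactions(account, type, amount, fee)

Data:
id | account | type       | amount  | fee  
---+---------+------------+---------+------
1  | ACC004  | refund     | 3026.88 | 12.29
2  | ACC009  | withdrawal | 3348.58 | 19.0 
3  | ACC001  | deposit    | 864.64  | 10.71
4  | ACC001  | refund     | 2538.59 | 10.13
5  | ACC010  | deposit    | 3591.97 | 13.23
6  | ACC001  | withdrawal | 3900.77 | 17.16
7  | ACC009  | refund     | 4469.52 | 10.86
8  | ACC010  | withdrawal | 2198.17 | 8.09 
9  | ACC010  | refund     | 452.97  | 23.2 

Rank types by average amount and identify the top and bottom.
SELECT type, AVG(amount)
FROM transactions
GROUP BY type
ORDER BY AVG(amount)

All groups:
  deposit: 2228.31
  refund: 2621.99
  withdrawal: 3149.17

Highest: withdrawal (3149.17)
Lowest: deposit (2228.31)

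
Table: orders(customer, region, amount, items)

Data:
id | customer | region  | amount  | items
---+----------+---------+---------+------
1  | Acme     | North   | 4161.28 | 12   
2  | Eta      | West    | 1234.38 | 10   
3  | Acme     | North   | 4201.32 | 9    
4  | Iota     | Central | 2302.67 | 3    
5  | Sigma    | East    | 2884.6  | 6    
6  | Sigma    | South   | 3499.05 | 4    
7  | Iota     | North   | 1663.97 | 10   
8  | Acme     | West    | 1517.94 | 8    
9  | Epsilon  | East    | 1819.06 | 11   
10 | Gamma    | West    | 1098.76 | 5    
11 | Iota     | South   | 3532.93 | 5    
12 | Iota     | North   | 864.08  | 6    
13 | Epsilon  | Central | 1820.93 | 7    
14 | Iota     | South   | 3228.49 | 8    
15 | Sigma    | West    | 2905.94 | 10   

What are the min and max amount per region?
SELECT region, MIN(amount), MAX(amount)
FROM orders
GROUP BY region

Result:
  Central: min=1820.93, max=2302.67
  East: min=1819.06, max=2884.60
  North: min=864.08, max=4201.32
  South: min=3228.49, max=3532.93
  West: min=1098.76, max=2905.94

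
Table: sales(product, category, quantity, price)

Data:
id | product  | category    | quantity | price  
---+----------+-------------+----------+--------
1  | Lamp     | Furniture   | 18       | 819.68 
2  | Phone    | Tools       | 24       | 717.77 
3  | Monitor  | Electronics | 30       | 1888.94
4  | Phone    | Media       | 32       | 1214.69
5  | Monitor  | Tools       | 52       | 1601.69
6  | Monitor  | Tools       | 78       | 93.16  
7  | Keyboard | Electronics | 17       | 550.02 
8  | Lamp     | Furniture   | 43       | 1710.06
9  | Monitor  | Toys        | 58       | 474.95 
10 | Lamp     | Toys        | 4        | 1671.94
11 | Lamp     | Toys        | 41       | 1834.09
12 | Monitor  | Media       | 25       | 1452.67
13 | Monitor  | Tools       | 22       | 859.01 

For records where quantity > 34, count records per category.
SELECT category, COUNT(*)
FROM sales
WHERE quantity > 34
GROUP BY category

Note: WHERE filters rows before grouping.

Result:
  Furniture: 1
  Tools: 2
  Toys: 2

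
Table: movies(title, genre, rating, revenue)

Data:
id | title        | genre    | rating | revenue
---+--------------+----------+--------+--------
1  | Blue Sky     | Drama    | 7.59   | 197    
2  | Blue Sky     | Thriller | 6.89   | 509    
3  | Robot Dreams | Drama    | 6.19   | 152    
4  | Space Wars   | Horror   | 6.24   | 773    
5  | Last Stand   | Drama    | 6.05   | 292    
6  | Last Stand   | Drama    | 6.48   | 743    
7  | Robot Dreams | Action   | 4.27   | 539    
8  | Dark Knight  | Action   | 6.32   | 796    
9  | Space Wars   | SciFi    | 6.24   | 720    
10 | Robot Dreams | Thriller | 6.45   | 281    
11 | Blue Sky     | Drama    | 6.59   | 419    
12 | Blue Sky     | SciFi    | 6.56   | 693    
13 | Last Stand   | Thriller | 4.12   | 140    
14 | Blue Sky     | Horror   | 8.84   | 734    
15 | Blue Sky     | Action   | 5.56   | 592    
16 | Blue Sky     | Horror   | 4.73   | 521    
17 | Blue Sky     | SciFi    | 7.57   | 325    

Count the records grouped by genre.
SELECT genre, COUNT(*) as count
FROM movies
GROUP BY genre

Result:
  Action: 3
  Drama: 5
  Horror: 3
  SciFi: 3
  Thriller: 3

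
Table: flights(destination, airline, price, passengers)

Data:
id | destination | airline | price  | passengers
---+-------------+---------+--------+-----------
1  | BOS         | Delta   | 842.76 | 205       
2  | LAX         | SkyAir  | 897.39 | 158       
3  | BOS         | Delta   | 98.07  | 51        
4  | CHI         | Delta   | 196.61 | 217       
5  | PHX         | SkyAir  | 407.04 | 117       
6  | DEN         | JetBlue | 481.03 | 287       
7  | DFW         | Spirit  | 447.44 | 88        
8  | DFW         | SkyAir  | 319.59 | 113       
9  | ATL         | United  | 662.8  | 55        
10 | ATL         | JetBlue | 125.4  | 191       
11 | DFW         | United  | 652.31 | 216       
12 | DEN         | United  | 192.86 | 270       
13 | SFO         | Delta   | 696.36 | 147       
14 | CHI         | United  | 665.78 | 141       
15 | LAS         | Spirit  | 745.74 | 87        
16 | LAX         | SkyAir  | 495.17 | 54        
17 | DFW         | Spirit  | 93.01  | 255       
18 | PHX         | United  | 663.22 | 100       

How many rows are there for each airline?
SELECT airline, COUNT(*) as count
FROM flights
GROUP BY airline

Result:
  Delta: 4
  JetBlue: 2
  SkyAir: 4
  Spirit: 3
  United: 5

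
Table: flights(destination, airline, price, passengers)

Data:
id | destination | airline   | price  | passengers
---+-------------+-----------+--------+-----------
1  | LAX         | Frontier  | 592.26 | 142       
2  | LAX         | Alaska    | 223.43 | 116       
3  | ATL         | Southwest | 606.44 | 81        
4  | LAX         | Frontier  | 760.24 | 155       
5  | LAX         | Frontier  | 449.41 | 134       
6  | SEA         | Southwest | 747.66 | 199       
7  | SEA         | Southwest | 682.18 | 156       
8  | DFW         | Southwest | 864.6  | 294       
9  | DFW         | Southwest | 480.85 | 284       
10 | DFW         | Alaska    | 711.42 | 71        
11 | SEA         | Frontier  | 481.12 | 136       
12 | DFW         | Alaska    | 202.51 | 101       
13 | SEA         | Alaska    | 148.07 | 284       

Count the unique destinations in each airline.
SELECT airline, COUNT(DISTINCT destination)
FROM flights
GROUP BY airline

Result:
  Alaska: 3 distinct
  Frontier: 2 distinct
  Southwest: 3 distinct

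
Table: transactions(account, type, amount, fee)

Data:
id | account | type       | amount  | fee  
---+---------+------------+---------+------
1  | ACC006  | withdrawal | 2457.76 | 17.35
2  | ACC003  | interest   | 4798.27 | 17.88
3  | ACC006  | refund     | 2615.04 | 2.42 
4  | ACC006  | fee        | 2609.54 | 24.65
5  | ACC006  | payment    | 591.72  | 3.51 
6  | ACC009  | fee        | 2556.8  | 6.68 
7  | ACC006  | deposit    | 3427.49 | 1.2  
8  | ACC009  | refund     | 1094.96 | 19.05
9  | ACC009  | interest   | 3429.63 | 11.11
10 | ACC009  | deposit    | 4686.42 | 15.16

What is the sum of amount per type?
SELECT type, SUM(amount) as result
FROM transactions
GROUP BY type

Result:
  deposit: 8113.91
  fee: 5166.34
  interest: 8227.90
  payment: 591.72
  refund: 3710.00
  withdrawal: 2457.76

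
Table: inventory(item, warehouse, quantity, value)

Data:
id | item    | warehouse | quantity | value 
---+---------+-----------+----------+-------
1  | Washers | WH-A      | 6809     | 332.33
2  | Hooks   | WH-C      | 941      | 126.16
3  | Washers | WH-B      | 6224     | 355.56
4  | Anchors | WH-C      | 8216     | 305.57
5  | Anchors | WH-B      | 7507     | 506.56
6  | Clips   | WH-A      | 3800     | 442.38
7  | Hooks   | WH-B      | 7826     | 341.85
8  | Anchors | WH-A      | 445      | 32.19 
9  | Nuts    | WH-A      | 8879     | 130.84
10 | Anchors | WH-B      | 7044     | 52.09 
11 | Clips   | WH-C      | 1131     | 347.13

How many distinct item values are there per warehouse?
SELECT warehouse, COUNT(DISTINCT item)
FROM inventory
GROUP BY warehouse

Result:
  WH-A: 4 distinct
  WH-B: 3 distinct
  WH-C: 3 distinct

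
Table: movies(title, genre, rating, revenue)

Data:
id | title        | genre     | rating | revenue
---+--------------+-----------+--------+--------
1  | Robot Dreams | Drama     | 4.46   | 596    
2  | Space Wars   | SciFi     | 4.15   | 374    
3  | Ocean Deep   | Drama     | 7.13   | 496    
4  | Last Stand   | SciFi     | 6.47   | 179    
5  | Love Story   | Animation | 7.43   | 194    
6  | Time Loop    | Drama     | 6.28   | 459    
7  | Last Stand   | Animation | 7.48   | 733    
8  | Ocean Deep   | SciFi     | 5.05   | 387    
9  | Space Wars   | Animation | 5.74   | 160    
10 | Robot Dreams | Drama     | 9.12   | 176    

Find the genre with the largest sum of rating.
SELECT genre, SUM(rating) as val
FROM movies
GROUP BY genre
ORDER BY val DESC
LIMIT 1

Result: Drama with sum(rating) = 26.99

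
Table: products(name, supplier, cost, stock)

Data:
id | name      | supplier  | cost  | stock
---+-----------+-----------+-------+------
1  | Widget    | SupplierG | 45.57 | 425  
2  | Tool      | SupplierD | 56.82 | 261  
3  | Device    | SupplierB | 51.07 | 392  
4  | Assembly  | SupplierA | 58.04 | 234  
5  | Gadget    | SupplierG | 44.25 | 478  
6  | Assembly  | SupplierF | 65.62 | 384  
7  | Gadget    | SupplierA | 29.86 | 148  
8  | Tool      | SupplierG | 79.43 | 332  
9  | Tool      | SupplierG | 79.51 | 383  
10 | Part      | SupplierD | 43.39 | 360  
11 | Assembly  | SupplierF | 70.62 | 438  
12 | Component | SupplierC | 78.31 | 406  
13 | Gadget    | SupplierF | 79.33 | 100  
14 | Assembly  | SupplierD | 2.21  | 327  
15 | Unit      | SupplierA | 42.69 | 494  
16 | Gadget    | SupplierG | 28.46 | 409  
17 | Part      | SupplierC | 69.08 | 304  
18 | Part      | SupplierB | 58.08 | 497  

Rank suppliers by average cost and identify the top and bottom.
SELECT supplier, AVG(cost)
FROM products
GROUP BY supplier
ORDER BY AVG(cost)

All groups:
  SupplierD: 34.14
  SupplierA: 43.53
  SupplierB: 54.58
  SupplierG: 55.44
  SupplierF: 71.86
  SupplierC: 73.70

Highest: SupplierC (73.70)
Lowest: SupplierD (34.14)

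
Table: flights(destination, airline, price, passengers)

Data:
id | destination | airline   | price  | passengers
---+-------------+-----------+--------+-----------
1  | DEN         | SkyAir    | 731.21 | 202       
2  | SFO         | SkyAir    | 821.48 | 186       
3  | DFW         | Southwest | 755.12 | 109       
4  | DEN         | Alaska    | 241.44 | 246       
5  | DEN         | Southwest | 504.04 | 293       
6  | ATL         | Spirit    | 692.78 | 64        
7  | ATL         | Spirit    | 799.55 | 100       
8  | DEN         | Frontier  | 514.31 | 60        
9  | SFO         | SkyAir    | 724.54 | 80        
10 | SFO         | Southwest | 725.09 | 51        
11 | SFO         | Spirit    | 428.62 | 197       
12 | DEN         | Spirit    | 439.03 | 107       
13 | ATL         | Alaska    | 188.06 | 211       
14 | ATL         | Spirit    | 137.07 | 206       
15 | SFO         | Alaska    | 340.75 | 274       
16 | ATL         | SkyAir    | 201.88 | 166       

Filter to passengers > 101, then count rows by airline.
SELECT airline, COUNT(*)
FROM flights
WHERE passengers > 101
GROUP BY airline

Note: WHERE filters rows before grouping.

Result:
  Alaska: 3
  SkyAir: 3
  Southwest: 2
  Spirit: 3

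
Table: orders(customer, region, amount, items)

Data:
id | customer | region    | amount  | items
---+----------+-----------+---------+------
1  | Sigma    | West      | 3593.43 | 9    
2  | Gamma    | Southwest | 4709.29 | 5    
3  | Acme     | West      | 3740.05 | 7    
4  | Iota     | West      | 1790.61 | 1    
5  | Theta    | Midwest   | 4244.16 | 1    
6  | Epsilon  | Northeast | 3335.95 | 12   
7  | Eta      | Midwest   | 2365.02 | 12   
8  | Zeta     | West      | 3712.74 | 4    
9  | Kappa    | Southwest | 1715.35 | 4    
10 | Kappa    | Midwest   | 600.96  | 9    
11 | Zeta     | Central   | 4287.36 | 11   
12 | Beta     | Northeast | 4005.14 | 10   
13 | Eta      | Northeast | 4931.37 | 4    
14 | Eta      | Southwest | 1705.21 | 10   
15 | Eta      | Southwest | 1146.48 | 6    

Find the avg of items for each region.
SELECT region, AVG(items) as result
FROM orders
GROUP BY region

Result:
  Central: 11.00
  Midwest: 7.33
  Northeast: 8.67
  Southwest: 6.25
  West: 5.25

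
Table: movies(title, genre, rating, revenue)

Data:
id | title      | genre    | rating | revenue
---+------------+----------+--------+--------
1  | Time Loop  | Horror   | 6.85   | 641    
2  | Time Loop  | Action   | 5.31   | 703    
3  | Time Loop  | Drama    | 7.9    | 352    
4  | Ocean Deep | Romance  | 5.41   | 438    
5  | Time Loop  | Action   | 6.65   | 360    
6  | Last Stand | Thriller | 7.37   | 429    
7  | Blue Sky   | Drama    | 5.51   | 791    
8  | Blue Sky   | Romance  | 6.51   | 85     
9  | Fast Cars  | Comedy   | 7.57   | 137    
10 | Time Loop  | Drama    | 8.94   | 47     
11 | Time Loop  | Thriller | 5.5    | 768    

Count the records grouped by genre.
SELECT genre, COUNT(*) as count
FROM movies
GROUP BY genre

Result:
  Action: 2
  Comedy: 1
  Drama: 3
  Horror: 1
  Romance: 2
  Thriller: 2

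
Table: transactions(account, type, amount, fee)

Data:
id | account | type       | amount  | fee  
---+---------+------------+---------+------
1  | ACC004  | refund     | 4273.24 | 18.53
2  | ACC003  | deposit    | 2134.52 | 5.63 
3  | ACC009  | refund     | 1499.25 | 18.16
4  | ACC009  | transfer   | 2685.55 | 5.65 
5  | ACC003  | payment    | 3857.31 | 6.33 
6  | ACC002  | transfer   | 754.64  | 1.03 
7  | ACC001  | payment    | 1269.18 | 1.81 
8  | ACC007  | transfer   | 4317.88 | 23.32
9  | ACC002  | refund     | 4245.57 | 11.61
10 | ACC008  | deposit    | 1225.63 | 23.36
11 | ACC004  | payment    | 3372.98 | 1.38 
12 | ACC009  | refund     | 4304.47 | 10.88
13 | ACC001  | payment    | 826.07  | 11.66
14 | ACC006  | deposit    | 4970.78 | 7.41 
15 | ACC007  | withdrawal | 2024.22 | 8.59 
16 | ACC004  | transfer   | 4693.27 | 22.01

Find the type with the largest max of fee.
SELECT type, MAX(fee) as val
FROM transactions
GROUP BY type
ORDER BY val DESC
LIMIT 1

Result: deposit with max(fee) = 23.36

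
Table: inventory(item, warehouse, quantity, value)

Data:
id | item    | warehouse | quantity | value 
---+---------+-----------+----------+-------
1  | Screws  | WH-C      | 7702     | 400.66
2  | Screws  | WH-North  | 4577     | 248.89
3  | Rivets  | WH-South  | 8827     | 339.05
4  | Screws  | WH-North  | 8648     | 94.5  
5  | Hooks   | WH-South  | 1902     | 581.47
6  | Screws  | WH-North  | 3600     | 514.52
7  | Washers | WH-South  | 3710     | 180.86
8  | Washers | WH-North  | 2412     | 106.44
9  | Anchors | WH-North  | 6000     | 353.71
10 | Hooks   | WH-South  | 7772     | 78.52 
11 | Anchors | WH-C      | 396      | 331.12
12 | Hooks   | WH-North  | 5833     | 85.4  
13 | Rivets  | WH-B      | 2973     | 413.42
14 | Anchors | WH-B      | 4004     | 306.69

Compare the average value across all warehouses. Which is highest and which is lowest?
SELECT warehouse, AVG(value)
FROM inventory
GROUP BY warehouse
ORDER BY AVG(value)

All groups:
  WH-North: 233.91
  WH-South: 294.98
  WH-B: 360.06
  WH-C: 365.89

Highest: WH-C (365.89)
Lowest: WH-North (233.91)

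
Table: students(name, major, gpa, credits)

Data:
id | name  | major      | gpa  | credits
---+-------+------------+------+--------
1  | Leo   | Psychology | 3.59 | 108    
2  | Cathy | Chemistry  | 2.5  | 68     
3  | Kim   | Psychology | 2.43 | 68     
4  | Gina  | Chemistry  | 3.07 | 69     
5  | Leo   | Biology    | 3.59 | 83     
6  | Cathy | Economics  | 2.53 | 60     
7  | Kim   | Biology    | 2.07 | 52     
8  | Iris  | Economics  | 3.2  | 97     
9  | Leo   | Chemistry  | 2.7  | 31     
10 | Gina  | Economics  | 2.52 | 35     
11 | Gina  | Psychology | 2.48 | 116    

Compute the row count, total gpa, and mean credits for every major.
SELECT major,
       COUNT(*) as cnt,
       SUM(gpa) as total_gpa,
       AVG(credits) as avg_credits
FROM students
GROUP BY major

Result:
  Biology: 2 records, 5.66 total gpa, 67.50 avg credits
  Chemistry: 3 records, 8.27 total gpa, 56.00 avg credits
  Economics: 3 records, 8.25 total gpa, 64.00 avg credits
  Psychology: 3 records, 8.50 total gpa, 97.33 avg credits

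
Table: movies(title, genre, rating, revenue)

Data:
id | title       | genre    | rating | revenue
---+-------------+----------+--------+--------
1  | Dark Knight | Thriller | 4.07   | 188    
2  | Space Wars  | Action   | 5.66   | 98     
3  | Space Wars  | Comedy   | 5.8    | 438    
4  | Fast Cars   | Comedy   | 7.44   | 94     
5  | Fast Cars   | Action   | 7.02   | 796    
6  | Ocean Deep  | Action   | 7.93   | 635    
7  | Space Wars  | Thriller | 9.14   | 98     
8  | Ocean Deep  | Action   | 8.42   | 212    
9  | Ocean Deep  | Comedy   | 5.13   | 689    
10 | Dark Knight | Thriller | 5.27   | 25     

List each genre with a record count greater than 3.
SELECT genre, COUNT(*) as cnt
FROM movies
GROUP BY genre
HAVING COUNT(*) > 3

Result:
  Action: 4

Note: HAVING filters groups after aggregation, WHERE filters rows before.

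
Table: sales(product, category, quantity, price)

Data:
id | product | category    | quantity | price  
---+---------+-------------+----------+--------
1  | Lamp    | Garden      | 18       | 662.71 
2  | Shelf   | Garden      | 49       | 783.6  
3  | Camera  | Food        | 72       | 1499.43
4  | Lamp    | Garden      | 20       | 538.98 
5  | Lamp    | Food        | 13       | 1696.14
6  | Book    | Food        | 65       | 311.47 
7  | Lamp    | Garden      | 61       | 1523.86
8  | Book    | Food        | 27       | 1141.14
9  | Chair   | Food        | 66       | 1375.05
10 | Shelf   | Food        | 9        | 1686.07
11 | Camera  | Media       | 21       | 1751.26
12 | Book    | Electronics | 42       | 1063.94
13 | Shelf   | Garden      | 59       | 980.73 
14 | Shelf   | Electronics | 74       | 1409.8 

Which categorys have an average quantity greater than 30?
SELECT category, AVG(quantity)
FROM sales
GROUP BY category
HAVING AVG(quantity) > 30

Result:
  Electronics: avg=58.00
  Food: avg=42.00
  Garden: avg=41.40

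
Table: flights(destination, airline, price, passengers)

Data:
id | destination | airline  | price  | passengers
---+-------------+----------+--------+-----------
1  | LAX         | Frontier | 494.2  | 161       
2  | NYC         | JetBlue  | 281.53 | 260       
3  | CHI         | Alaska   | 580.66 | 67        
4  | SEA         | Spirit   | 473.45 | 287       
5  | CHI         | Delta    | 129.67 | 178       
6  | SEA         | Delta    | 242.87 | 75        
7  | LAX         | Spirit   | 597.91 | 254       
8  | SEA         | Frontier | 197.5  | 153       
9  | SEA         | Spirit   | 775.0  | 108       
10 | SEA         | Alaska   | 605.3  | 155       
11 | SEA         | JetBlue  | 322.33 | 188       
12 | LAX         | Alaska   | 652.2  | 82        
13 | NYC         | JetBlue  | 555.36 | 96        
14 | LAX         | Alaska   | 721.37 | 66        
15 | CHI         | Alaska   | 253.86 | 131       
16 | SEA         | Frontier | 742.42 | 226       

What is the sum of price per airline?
SELECT airline, SUM(price) as result
FROM flights
GROUP BY airline

Result:
  Alaska: 2813.39
  Delta: 372.54
  Frontier: 1434.12
  JetBlue: 1159.22
  Spirit: 1846.36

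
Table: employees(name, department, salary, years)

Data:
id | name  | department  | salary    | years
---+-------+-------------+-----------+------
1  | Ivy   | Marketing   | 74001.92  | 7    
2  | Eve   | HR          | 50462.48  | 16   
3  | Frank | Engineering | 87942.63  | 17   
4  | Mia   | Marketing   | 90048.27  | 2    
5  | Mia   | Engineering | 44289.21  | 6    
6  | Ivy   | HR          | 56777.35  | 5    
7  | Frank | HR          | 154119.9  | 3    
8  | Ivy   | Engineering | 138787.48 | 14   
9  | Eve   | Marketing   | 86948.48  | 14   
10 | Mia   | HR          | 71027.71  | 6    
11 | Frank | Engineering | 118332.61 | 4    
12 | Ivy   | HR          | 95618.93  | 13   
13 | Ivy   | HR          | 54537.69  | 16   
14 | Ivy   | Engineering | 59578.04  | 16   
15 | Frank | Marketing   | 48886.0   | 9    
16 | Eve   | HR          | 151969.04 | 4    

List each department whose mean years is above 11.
SELECT department, AVG(years)
FROM employees
GROUP BY department
HAVING AVG(years) > 11

Result:
  Engineering: avg=11.40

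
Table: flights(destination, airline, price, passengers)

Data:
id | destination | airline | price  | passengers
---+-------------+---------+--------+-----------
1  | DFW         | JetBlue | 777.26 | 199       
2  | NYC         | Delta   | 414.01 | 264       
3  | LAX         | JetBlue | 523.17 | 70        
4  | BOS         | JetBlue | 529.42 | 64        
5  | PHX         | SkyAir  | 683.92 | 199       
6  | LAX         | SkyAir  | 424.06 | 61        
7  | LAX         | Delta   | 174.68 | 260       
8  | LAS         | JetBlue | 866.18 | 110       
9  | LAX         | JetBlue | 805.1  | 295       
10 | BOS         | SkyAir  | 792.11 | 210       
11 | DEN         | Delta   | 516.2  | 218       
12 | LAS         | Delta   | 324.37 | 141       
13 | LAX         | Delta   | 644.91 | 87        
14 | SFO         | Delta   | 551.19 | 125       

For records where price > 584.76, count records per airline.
SELECT airline, COUNT(*)
FROM flights
WHERE price > 584.76
GROUP BY airline

Note: WHERE filters rows before grouping.

Result:
  Delta: 1
  JetBlue: 3
  SkyAir: 2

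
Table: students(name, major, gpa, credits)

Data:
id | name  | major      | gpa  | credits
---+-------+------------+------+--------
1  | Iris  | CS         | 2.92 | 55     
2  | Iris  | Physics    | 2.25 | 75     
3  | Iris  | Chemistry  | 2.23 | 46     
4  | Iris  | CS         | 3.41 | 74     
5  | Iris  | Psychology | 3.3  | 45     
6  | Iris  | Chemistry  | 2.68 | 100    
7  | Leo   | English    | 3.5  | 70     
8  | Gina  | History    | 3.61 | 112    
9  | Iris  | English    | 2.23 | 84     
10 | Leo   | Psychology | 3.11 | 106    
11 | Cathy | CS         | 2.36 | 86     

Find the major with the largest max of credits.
SELECT major, MAX(credits) as val
FROM students
GROUP BY major
ORDER BY val DESC
LIMIT 1

Result: History with max(credits) = 112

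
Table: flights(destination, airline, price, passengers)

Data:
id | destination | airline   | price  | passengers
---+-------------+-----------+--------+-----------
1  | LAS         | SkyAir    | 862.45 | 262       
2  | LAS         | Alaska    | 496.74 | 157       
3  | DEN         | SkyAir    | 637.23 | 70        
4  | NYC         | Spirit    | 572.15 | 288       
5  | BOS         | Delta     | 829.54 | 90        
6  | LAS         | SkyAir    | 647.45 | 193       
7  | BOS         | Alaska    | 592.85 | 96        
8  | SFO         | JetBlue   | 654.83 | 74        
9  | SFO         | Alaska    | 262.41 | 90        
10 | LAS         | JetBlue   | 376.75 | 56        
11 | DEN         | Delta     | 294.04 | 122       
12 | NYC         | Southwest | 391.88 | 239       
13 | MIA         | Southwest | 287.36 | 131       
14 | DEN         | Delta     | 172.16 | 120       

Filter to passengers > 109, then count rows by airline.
SELECT airline, COUNT(*)
FROM flights
WHERE passengers > 109
GROUP BY airline

Note: WHERE filters rows before grouping.

Result:
  Alaska: 1
  Delta: 2
  SkyAir: 2
  Southwest: 2
  Spirit: 1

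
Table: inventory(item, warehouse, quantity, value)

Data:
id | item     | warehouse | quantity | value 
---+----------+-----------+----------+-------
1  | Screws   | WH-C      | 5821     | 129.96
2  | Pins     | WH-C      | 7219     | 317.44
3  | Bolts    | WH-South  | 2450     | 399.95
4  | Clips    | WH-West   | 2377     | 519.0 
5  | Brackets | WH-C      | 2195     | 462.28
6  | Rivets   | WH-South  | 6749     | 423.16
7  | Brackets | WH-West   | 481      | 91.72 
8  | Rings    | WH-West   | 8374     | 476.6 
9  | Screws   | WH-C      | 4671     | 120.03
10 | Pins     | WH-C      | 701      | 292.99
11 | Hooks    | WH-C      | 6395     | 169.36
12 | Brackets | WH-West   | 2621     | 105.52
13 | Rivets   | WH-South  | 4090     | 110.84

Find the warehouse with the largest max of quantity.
SELECT warehouse, MAX(quantity) as val
FROM inventory
GROUP BY warehouse
ORDER BY val DESC
LIMIT 1

Result: WH-West with max(quantity) = 8374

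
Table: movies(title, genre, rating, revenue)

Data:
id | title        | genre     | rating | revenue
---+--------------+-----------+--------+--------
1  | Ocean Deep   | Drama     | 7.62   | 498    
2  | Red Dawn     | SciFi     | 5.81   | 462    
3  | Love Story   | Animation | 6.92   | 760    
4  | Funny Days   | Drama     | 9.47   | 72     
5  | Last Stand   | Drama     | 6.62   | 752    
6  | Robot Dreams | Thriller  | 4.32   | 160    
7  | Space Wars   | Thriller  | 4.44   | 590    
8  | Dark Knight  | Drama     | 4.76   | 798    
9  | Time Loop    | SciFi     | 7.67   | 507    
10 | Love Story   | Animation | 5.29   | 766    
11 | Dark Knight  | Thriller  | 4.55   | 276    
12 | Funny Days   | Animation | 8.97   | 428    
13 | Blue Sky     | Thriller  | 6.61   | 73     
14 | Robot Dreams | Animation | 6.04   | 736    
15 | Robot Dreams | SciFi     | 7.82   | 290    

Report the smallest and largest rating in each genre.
SELECT genre, MIN(rating), MAX(rating)
FROM movies
GROUP BY genre

Result:
  Animation: min=5.29, max=8.97
  Drama: min=4.76, max=9.47
  SciFi: min=5.81, max=7.82
  Thriller: min=4.32, max=6.61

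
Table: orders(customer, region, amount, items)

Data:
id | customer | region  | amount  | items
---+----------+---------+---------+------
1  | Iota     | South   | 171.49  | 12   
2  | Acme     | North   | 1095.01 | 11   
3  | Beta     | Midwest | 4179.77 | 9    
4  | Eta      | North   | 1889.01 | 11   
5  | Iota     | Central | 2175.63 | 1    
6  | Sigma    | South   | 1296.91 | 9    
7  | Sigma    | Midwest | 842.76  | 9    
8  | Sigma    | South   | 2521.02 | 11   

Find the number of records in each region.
SELECT region, COUNT(*) as count
FROM orders
GROUP BY region

Result:
  Central: 1
  Midwest: 2
  North: 2
  South: 3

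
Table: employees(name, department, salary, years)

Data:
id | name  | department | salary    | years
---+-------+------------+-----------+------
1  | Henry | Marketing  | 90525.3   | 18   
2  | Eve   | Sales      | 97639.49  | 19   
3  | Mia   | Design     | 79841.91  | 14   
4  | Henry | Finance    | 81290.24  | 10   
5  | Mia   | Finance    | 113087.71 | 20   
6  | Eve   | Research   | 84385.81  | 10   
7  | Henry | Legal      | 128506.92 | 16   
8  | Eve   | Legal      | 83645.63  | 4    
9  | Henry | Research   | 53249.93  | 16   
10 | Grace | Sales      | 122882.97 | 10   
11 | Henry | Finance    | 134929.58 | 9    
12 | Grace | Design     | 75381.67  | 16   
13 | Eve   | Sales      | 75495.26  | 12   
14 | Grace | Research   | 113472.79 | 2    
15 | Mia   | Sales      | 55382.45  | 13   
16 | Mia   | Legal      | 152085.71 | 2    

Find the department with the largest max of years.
SELECT department, MAX(years) as val
FROM employees
GROUP BY department
ORDER BY val DESC
LIMIT 1

Result: Finance with max(years) = 20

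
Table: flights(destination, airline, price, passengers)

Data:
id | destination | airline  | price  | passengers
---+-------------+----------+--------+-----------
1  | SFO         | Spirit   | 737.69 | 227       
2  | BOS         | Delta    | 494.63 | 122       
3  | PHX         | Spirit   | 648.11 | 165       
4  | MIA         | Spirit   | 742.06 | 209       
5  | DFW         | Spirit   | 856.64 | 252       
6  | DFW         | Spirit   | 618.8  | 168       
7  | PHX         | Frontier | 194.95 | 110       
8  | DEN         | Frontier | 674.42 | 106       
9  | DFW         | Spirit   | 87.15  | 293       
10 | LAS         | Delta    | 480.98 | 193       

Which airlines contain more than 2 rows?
SELECT airline, COUNT(*) as cnt
FROM flights
GROUP BY airline
HAVING COUNT(*) > 2

Result:
  Spirit: 6

Note: HAVING filters groups after aggregation, WHERE filters rows before.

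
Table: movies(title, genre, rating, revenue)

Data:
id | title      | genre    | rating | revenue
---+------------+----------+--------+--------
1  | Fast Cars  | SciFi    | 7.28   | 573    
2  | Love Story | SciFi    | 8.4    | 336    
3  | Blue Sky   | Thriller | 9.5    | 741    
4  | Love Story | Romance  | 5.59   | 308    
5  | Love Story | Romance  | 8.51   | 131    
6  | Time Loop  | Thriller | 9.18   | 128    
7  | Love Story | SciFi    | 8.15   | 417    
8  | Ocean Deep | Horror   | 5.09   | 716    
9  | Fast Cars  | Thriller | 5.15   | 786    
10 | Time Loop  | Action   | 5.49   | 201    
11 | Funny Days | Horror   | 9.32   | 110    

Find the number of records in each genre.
SELECT genre, COUNT(*) as count
FROM movies
GROUP BY genre

Result:
  Action: 1
  Horror: 2
  Romance: 2
  SciFi: 3
  Thriller: 3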